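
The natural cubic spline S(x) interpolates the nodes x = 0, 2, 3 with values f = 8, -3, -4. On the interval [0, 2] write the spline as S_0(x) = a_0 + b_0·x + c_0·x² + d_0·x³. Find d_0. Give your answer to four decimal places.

Write m_i for S''(x_i). With h_i = 2, 1 and divided differences Δ_i = -11/2, -1, the continuity of S' gives the tridiagonal system
  2·m_0 + 6·m_1 + 1·m_2 = 6(Δ_1 - Δ_0) = 27
Natural end conditions: m_0 = m_2 = 0.
Solving the tridiagonal system: m_0 = 0, m_1 = 9/2, m_2 = 0.
On [0, 2], with S_0(x) = a_0 + b_0·x + c_0·x² + d_0·x³: c_0 = m_0/2 = 0, d_0 = (m_1 - m_0)/(6h_0) = 3/8, b_0 = Δ_0 - h_0(2m_0 + m_1)/6 = -7.

0.3750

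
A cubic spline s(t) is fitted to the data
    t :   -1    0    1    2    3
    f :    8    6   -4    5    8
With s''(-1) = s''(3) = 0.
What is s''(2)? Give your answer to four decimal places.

-18.6429

Write M_i for s''(x_i). With h_i = 1, 1, 1, 1 and divided differences Δ_i = -2, -10, 9, 3, the continuity of s' gives the tridiagonal system
  1·M_0 + 4·M_1 + 1·M_2 = 6(Δ_1 - Δ_0) = -48
  1·M_1 + 4·M_2 + 1·M_3 = 6(Δ_2 - Δ_1) = 114
  1·M_2 + 4·M_3 + 1·M_4 = 6(Δ_3 - Δ_2) = -36
Natural end conditions: M_0 = M_4 = 0.
Solving the tridiagonal system: M_0 = 0, M_1 = -303/14, M_2 = 270/7, M_3 = -261/14, M_4 = 0.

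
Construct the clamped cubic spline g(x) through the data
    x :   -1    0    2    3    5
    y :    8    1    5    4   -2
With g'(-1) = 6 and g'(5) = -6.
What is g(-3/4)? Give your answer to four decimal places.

8.1416

With σ_i denoting the second derivative at x_i, h_i = 1, 2, 1, 2, and Δ_i = (y_(i+1) − y_i)/h_i = -7, 2, -1, -3:
  1·σ_0 + 6·σ_1 + 2·σ_2 = 6(Δ_1 - Δ_0) = 54
  2·σ_1 + 6·σ_2 + 1·σ_3 = 6(Δ_2 - Δ_1) = -18
  1·σ_2 + 6·σ_3 + 2·σ_4 = 6(Δ_3 - Δ_2) = -12
Clamped end conditions give two more equations: 2h_0·σ_0 + h_0·σ_1 = 6(Δ_0 - g'(-1)) = -78 and h_3·σ_3 + 2h_3·σ_4 = 6(g'(5) - Δ_3) = -18.
Hence σ_0 = -1528/31, σ_1 = 638/31, σ_2 = -313/31, σ_3 = 44/31, σ_4 = -323/62.
On [-1, 0], g(x) = 8 + 6·(x + 1) - 764/31·(x + 1)² + 361/31·(x + 1)³.
With (x + 1) = 1/4: g(-3/4) = 16153/1984.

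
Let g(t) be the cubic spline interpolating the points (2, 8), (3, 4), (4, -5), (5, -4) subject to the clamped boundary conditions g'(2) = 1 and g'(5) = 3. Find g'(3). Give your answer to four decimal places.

Write m_i for g''(x_i). With h_i = 1, 1, 1 and divided differences Δ_i = -4, -9, 1, the continuity of g' gives the tridiagonal system
  1·m_0 + 4·m_1 + 1·m_2 = 6(Δ_1 - Δ_0) = -30
  1·m_1 + 4·m_2 + 1·m_3 = 6(Δ_2 - Δ_1) = 60
Clamped end conditions give two more equations: 2h_0·m_0 + h_0·m_1 = 6(Δ_0 - g'(2)) = -30 and h_2·m_2 + 2h_2·m_3 = 6(g'(5) - Δ_2) = 12.
Solving the tridiagonal system: m_0 = -154/15, m_1 = -142/15, m_2 = 272/15, m_3 = -46/15.
On [3, 4], g'(t) = b_1 + 2c_1·(t - 3) + 3d_1·(t - 3)² with b_1 = Δ_1 - h_1(2m_1 + m_2)/6 = -133/15, c_1 = m_1/2 = -71/15, d_1 = (m_2 - m_1)/(6h_1) = 23/5. So g'(3) = -133/15.

-8.8667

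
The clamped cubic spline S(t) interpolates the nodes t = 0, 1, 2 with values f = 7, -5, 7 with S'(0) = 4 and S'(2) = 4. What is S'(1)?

-2

Put m_i = S'' at the i-th knot. Here h = (1, 1) and Δ = (-12, 12), so the interior equations h_(i-1)·m_(i-1) + 2(h_(i-1)+h_i)·m_i + h_i·m_(i+1) = 6(Δ_i − Δ_(i-1)) read
  1·m_0 + 4·m_1 + 1·m_2 = 6(Δ_1 - Δ_0) = 144
Clamped end conditions give two more equations: 2h_0·m_0 + h_0·m_1 = 6(Δ_0 - S'(0)) = -96 and h_1·m_1 + 2h_1·m_2 = 6(S'(2) - Δ_1) = -48.
Hence m_0 = -84, m_1 = 72, m_2 = -60.
On [1, 2], S'(t) = b_1 + 2c_1·(t - 1) + 3d_1·(t - 1)² with b_1 = Δ_1 - h_1(2m_1 + m_2)/6 = -2, c_1 = m_1/2 = 36, d_1 = (m_2 - m_1)/(6h_1) = -22. So S'(1) = -2.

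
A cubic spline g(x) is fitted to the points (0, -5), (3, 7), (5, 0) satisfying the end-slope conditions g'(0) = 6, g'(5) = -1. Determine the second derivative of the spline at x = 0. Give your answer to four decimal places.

1.1000

Write m_i for g''(x_i). With h_i = 3, 2 and divided differences Δ_i = 4, -7/2, the continuity of g' gives the tridiagonal system
  3·m_0 + 10·m_1 + 2·m_2 = 6(Δ_1 - Δ_0) = -45
Clamped end conditions give two more equations: 2h_0·m_0 + h_0·m_1 = 6(Δ_0 - g'(0)) = -12 and h_1·m_1 + 2h_1·m_2 = 6(g'(5) - Δ_1) = 15.
Solving: m_0 = 11/10, m_1 = -31/5, m_2 = 137/20.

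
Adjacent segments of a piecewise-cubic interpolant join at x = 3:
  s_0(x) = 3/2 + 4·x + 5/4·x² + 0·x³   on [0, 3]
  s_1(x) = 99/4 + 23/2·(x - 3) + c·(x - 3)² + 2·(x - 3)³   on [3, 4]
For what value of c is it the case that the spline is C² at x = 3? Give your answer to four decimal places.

1.2500

s_0''(x) = 5/2 + 0·x, so s_0''(3) = 5/2. On the right, s_1''(3) = 2c, so c = 5/4.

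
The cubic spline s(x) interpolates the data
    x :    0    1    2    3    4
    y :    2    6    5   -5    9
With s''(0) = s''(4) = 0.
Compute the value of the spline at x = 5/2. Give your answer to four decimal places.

-1.1451

Put σ_i = s'' at the i-th knot. Here h = (1, 1, 1, 1) and Δ = (4, -1, -10, 14), so the interior equations h_(i-1)·σ_(i-1) + 2(h_(i-1)+h_i)·σ_i + h_i·σ_(i+1) = 6(Δ_i − Δ_(i-1)) read
  1·σ_0 + 4·σ_1 + 1·σ_2 = 6(Δ_1 - Δ_0) = -30
  1·σ_1 + 4·σ_2 + 1·σ_3 = 6(Δ_2 - Δ_1) = -54
  1·σ_2 + 4·σ_3 + 1·σ_4 = 6(Δ_3 - Δ_2) = 144
Natural end conditions: σ_0 = σ_4 = 0.
Solving: σ_0 = 0, σ_1 = -45/28, σ_2 = -165/7, σ_3 = 1173/28, σ_4 = 0.
On [2, 3], s(x) = 5 - 73/8·(x - 2) - 165/14·(x - 2)² + 611/56·(x - 2)³.
With (x - 2) = 1/2: s(5/2) = -513/448.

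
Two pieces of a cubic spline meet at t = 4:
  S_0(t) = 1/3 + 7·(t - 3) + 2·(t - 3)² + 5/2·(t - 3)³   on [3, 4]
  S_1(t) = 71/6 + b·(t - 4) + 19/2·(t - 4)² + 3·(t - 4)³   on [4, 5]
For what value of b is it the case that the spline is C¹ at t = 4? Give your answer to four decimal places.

S_0'(t) = 7 + 4·(t - 3) + 15/2·(t - 3)², so S_0'(4) = 37/2. On the right, S_1'(4) = b, so b = 37/2.

18.5000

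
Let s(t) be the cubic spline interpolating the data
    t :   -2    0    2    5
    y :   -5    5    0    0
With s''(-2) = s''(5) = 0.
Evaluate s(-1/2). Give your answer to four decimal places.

3.8816

Write σ_i for s''(x_i). With h_i = 2, 2, 3 and divided differences Δ_i = 5, -5/2, 0, the continuity of s' gives the tridiagonal system
  2·σ_0 + 8·σ_1 + 2·σ_2 = 6(Δ_1 - Δ_0) = -45
  2·σ_1 + 10·σ_2 + 3·σ_3 = 6(Δ_2 - Δ_1) = 15
Natural end conditions: σ_0 = σ_3 = 0.
Forward elimination and back-substitution give σ_0 = 0, σ_1 = -120/19, σ_2 = 105/38, σ_3 = 0.
On [-2, 0], s(t) = -5 + 135/19·(t + 2) + 0·(t + 2)² - 10/19·(t + 2)³.
With (t + 2) = 3/2: s(-1/2) = 295/76.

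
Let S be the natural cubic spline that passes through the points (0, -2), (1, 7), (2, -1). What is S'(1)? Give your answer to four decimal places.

Let M_i = S''(x_i). Step sizes h_i = 1, 1; slopes of the chords Δ_i = (y_(i+1) - y_i)/h_i = 9, -8.
  1·M_0 + 4·M_1 + 1·M_2 = 6(Δ_1 - Δ_0) = -102
Natural end conditions: M_0 = M_2 = 0.
Solving the tridiagonal system: M_0 = 0, M_1 = -51/2, M_2 = 0.
On [1, 2], S'(x) = b_1 + 2c_1·(x - 1) + 3d_1·(x - 1)² with b_1 = Δ_1 - h_1(2M_1 + M_2)/6 = 1/2, c_1 = M_1/2 = -51/4, d_1 = (M_2 - M_1)/(6h_1) = 17/4. So S'(1) = 1/2.

0.5000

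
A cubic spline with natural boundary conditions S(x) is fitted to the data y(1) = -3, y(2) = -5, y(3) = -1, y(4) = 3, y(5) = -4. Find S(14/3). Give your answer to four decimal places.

-0.8254

Put σ_i = S'' at the i-th knot. Here h = (1, 1, 1, 1) and Δ = (-2, 4, 4, -7), so the interior equations h_(i-1)·σ_(i-1) + 2(h_(i-1)+h_i)·σ_i + h_i·σ_(i+1) = 6(Δ_i − Δ_(i-1)) read
  1·σ_0 + 4·σ_1 + 1·σ_2 = 6(Δ_1 - Δ_0) = 36
  1·σ_1 + 4·σ_2 + 1·σ_3 = 6(Δ_2 - Δ_1) = 0
  1·σ_2 + 4·σ_3 + 1·σ_4 = 6(Δ_3 - Δ_2) = -66
Natural end conditions: σ_0 = σ_4 = 0.
Forward elimination and back-substitution give σ_0 = 0, σ_1 = 237/28, σ_2 = 15/7, σ_3 = -477/28, σ_4 = 0.
On [4, 5], S(x) = 3 - 37/28·(x - 4) - 477/56·(x - 4)² + 159/56·(x - 4)³.
With (x - 4) = 2/3: S(14/3) = -52/63.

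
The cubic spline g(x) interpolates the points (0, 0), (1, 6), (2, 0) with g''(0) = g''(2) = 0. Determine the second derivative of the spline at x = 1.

Put m_i = g'' at the i-th knot. Here h = (1, 1) and Δ = (6, -6), so the interior equations h_(i-1)·m_(i-1) + 2(h_(i-1)+h_i)·m_i + h_i·m_(i+1) = 6(Δ_i − Δ_(i-1)) read
  1·m_0 + 4·m_1 + 1·m_2 = 6(Δ_1 - Δ_0) = -72
Natural end conditions: m_0 = m_2 = 0.
Solving: m_0 = 0, m_1 = -18, m_2 = 0.

-18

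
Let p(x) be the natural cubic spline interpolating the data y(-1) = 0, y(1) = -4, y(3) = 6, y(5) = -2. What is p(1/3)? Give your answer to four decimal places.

With m_i denoting the second derivative at x_i, h_i = 2, 2, 2, and Δ_i = (y_(i+1) − y_i)/h_i = -2, 5, -4:
  2·m_0 + 8·m_1 + 2·m_2 = 6(Δ_1 - Δ_0) = 42
  2·m_1 + 8·m_2 + 2·m_3 = 6(Δ_2 - Δ_1) = -54
Natural end conditions: m_0 = m_3 = 0.
Solving the tridiagonal system: m_0 = 0, m_1 = 37/5, m_2 = -43/5, m_3 = 0.
On [-1, 1], p(x) = 0 - 67/15·(x + 1) + 0·(x + 1)² + 37/60·(x + 1)³.
With (x + 1) = 4/3: p(1/3) = -364/81.

-4.4938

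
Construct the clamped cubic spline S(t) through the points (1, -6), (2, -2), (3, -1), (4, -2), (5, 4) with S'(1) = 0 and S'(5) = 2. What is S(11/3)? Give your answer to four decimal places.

Let M_i = S''(x_i). Step sizes h_i = 1, 1, 1, 1; slopes of the chords Δ_i = (y_(i+1) - y_i)/h_i = 4, 1, -1, 6.
  1·M_0 + 4·M_1 + 1·M_2 = 6(Δ_1 - Δ_0) = -18
  1·M_1 + 4·M_2 + 1·M_3 = 6(Δ_2 - Δ_1) = -12
  1·M_2 + 4·M_3 + 1·M_4 = 6(Δ_3 - Δ_2) = 42
Clamped end conditions give two more equations: 2h_0·M_0 + h_0·M_1 = 6(Δ_0 - S'(1)) = 24 and h_3·M_3 + 2h_3·M_4 = 6(S'(5) - Δ_3) = -24.
Forward elimination and back-substitution give M_0 = 31/2, M_1 = -7, M_2 = -11/2, M_3 = 17, M_4 = -41/2.
On [3, 4], S(t) = -1 - 2·(t - 3) - 11/4·(t - 3)² + 15/4·(t - 3)³.
With (t - 3) = 2/3: S(11/3) = -22/9.

-2.4444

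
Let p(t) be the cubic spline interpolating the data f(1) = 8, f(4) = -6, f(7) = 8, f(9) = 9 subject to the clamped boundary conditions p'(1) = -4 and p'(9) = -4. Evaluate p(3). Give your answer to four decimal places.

Let M_i = p''(x_i). Step sizes h_i = 3, 3, 2; slopes of the chords Δ_i = (y_(i+1) - y_i)/h_i = -14/3, 14/3, 1/2.
  3·M_0 + 12·M_1 + 3·M_2 = 6(Δ_1 - Δ_0) = 56
  3·M_1 + 10·M_2 + 2·M_3 = 6(Δ_2 - Δ_1) = -25
Clamped end conditions give two more equations: 2h_0·M_0 + h_0·M_1 = 6(Δ_0 - p'(1)) = -4 and h_2·M_2 + 2h_2·M_3 = 6(p'(9) - Δ_2) = -27.
Solving the tridiagonal system: M_0 = -149/38, M_1 = 371/57, M_2 = -131/38, M_3 = -191/38.
On [1, 4], p(t) = 8 - 4·(t - 1) - 149/76·(t - 1)² + 1189/2052·(t - 1)³.
With (t - 1) = 2: p(3) = -1645/513.

-3.2066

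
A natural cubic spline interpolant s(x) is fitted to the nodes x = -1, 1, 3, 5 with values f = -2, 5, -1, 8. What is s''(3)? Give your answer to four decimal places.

7.3000

Write M_i for s''(x_i). With h_i = 2, 2, 2 and divided differences Δ_i = 7/2, -3, 9/2, the continuity of s' gives the tridiagonal system
  2·M_0 + 8·M_1 + 2·M_2 = 6(Δ_1 - Δ_0) = -39
  2·M_1 + 8·M_2 + 2·M_3 = 6(Δ_2 - Δ_1) = 45
Natural end conditions: M_0 = M_3 = 0.
Solving the tridiagonal system: M_0 = 0, M_1 = -67/10, M_2 = 73/10, M_3 = 0.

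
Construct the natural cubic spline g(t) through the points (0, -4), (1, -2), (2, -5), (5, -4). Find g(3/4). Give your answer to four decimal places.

Let σ_i = g''(x_i). Step sizes h_i = 1, 1, 3; slopes of the chords Δ_i = (y_(i+1) - y_i)/h_i = 2, -3, 1/3.
  1·σ_0 + 4·σ_1 + 1·σ_2 = 6(Δ_1 - Δ_0) = -30
  1·σ_1 + 8·σ_2 + 3·σ_3 = 6(Δ_2 - Δ_1) = 20
Natural end conditions: σ_0 = σ_3 = 0.
Forward elimination and back-substitution give σ_0 = 0, σ_1 = -260/31, σ_2 = 110/31, σ_3 = 0.
On [0, 1], g(t) = -4 + 316/93·t + 0·t² - 130/93·t³.
With t = 3/4: g(3/4) = -2025/992.

-2.0413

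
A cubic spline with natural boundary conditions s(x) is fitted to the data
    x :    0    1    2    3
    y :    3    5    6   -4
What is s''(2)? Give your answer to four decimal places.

Let M_i = s''(x_i). Step sizes h_i = 1, 1, 1; slopes of the chords Δ_i = (y_(i+1) - y_i)/h_i = 2, 1, -10.
  1·M_0 + 4·M_1 + 1·M_2 = 6(Δ_1 - Δ_0) = -6
  1·M_1 + 4·M_2 + 1·M_3 = 6(Δ_2 - Δ_1) = -66
Natural end conditions: M_0 = M_3 = 0.
Solving: M_0 = 0, M_1 = 14/5, M_2 = -86/5, M_3 = 0.

-17.2000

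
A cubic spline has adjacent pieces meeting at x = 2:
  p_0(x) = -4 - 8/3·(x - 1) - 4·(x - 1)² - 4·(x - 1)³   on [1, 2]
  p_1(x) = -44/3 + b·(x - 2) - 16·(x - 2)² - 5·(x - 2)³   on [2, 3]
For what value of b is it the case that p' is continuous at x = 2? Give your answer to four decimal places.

p_0'(x) = -8/3 - 8·(x - 1) - 12·(x - 1)², so p_0'(2) = -68/3. On the right, p_1'(2) = b, so b = -68/3.

-22.6667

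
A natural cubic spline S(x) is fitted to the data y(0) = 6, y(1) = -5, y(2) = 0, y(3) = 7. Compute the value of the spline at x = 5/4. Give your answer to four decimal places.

-4.9813

Write M_i for S''(x_i). With h_i = 1, 1, 1 and divided differences Δ_i = -11, 5, 7, the continuity of S' gives the tridiagonal system
  1·M_0 + 4·M_1 + 1·M_2 = 6(Δ_1 - Δ_0) = 96
  1·M_1 + 4·M_2 + 1·M_3 = 6(Δ_2 - Δ_1) = 12
Natural end conditions: M_0 = M_3 = 0.
Solving: M_0 = 0, M_1 = 124/5, M_2 = -16/5, M_3 = 0.
On [1, 2], S(x) = -5 - 41/15·(x - 1) + 62/5·(x - 1)² - 14/3·(x - 1)³.
With (x - 1) = 1/4: S(5/4) = -797/160.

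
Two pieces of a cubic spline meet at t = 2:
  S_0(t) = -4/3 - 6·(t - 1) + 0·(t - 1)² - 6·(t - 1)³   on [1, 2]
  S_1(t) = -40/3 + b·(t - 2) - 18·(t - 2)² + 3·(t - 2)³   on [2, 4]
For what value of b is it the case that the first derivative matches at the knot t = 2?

S_0'(t) = -6 + 0·(t - 1) - 18·(t - 1)², so S_0'(2) = -24. On the right, S_1'(2) = b, so b = -24.

-24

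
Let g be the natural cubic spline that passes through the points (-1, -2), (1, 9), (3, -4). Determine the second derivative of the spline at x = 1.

Let m_i = g''(x_i). Step sizes h_i = 2, 2; slopes of the chords Δ_i = (y_(i+1) - y_i)/h_i = 11/2, -13/2.
  2·m_0 + 8·m_1 + 2·m_2 = 6(Δ_1 - Δ_0) = -72
Natural end conditions: m_0 = m_2 = 0.
Solving: m_0 = 0, m_1 = -9, m_2 = 0.

-9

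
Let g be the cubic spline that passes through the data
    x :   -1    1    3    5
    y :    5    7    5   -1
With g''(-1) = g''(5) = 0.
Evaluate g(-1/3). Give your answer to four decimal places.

Write M_i for g''(x_i). With h_i = 2, 2, 2 and divided differences Δ_i = 1, -1, -3, the continuity of g' gives the tridiagonal system
  2·M_0 + 8·M_1 + 2·M_2 = 6(Δ_1 - Δ_0) = -12
  2·M_1 + 8·M_2 + 2·M_3 = 6(Δ_2 - Δ_1) = -12
Natural end conditions: M_0 = M_3 = 0.
Solving: M_0 = 0, M_1 = -6/5, M_2 = -6/5, M_3 = 0.
On [-1, 1], g(x) = 5 + 7/5·(x + 1) + 0·(x + 1)² - 1/10·(x + 1)³.
With (x + 1) = 2/3: g(-1/3) = 797/135.

5.9037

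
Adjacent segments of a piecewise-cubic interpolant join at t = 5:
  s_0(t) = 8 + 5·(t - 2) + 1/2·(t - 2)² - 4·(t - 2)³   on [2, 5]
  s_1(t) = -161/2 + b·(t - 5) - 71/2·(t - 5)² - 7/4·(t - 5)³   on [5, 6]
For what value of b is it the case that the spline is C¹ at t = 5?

s_0'(t) = 5 + 1·(t - 2) - 12·(t - 2)², so s_0'(5) = -100. On the right, s_1'(5) = b, so b = -100.

-100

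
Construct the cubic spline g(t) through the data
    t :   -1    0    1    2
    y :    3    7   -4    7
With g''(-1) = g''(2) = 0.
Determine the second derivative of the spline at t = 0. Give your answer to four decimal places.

Put M_i = g'' at the i-th knot. Here h = (1, 1, 1) and Δ = (4, -11, 11), so the interior equations h_(i-1)·M_(i-1) + 2(h_(i-1)+h_i)·M_i + h_i·M_(i+1) = 6(Δ_i − Δ_(i-1)) read
  1·M_0 + 4·M_1 + 1·M_2 = 6(Δ_1 - Δ_0) = -90
  1·M_1 + 4·M_2 + 1·M_3 = 6(Δ_2 - Δ_1) = 132
Natural end conditions: M_0 = M_3 = 0.
Solving the tridiagonal system: M_0 = 0, M_1 = -164/5, M_2 = 206/5, M_3 = 0.

-32.8000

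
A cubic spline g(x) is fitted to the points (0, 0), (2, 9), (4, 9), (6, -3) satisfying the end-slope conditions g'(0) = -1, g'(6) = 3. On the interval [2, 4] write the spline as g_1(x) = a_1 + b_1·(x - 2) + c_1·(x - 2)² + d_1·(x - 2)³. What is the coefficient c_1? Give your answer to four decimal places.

-1.9833

With M_i denoting the second derivative at x_i, h_i = 2, 2, 2, and Δ_i = (y_(i+1) − y_i)/h_i = 9/2, 0, -6:
  2·M_0 + 8·M_1 + 2·M_2 = 6(Δ_1 - Δ_0) = -27
  2·M_1 + 8·M_2 + 2·M_3 = 6(Δ_2 - Δ_1) = -36
Clamped end conditions give two more equations: 2h_0·M_0 + h_0·M_1 = 6(Δ_0 - g'(0)) = 33 and h_2·M_2 + 2h_2·M_3 = 6(g'(6) - Δ_2) = 54.
Solving: M_0 = 307/30, M_1 = -119/30, M_2 = -118/15, M_3 = 523/30.
On [2, 4], with g_1(x) = a_1 + b_1·(x - 2) + c_1·(x - 2)² + d_1·(x - 2)³: c_1 = M_1/2 = -119/60, d_1 = (M_2 - M_1)/(6h_1) = -13/40, b_1 = Δ_1 - h_1(2M_1 + M_2)/6 = 79/15.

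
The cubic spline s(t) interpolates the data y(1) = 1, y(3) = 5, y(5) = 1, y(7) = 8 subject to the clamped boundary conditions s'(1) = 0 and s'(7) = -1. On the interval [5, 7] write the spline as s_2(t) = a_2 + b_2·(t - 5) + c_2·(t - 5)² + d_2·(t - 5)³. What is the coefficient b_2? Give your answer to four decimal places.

1.4667

Write M_i for s''(x_i). With h_i = 2, 2, 2 and divided differences Δ_i = 2, -2, 7/2, the continuity of s' gives the tridiagonal system
  2·M_0 + 8·M_1 + 2·M_2 = 6(Δ_1 - Δ_0) = -24
  2·M_1 + 8·M_2 + 2·M_3 = 6(Δ_2 - Δ_1) = 33
Clamped end conditions give two more equations: 2h_0·M_0 + h_0·M_1 = 6(Δ_0 - s'(1)) = 12 and h_2·M_2 + 2h_2·M_3 = 6(s'(7) - Δ_2) = -27.
Hence M_0 = 191/30, M_1 = -101/15, M_2 = 257/30, M_3 = -331/30.
On [5, 7], with s_2(t) = a_2 + b_2·(t - 5) + c_2·(t - 5)² + d_2·(t - 5)³: c_2 = M_2/2 = 257/60, d_2 = (M_3 - M_2)/(6h_2) = -49/30, b_2 = Δ_2 - h_2(2M_2 + M_3)/6 = 22/15.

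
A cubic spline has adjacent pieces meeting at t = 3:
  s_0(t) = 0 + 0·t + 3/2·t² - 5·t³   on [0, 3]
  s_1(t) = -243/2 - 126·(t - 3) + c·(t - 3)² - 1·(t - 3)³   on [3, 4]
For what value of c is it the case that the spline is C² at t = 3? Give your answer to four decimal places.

s_0''(t) = 3 - 30·t, so s_0''(3) = -87. On the right, s_1''(3) = 2c, so c = -87/2.

-43.5000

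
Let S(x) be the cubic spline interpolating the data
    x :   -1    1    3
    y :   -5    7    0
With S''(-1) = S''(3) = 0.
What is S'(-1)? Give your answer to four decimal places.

Write M_i for S''(x_i). With h_i = 2, 2 and divided differences Δ_i = 6, -7/2, the continuity of S' gives the tridiagonal system
  2·M_0 + 8·M_1 + 2·M_2 = 6(Δ_1 - Δ_0) = -57
Natural end conditions: M_0 = M_2 = 0.
Forward elimination and back-substitution give M_0 = 0, M_1 = -57/8, M_2 = 0.
On [-1, 1], S'(x) = b_0 + 2c_0·(x + 1) + 3d_0·(x + 1)² with b_0 = Δ_0 - h_0(2M_0 + M_1)/6 = 67/8, c_0 = M_0/2 = 0, d_0 = (M_1 - M_0)/(6h_0) = -19/32. So S'(-1) = 67/8.

8.3750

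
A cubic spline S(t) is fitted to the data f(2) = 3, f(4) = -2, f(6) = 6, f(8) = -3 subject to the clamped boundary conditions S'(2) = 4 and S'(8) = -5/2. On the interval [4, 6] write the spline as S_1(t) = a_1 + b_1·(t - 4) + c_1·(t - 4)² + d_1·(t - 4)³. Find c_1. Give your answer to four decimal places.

With σ_i denoting the second derivative at x_i, h_i = 2, 2, 2, and Δ_i = (y_(i+1) − y_i)/h_i = -5/2, 4, -9/2:
  2·σ_0 + 8·σ_1 + 2·σ_2 = 6(Δ_1 - Δ_0) = 39
  2·σ_1 + 8·σ_2 + 2·σ_3 = 6(Δ_2 - Δ_1) = -51
Clamped end conditions give two more equations: 2h_0·σ_0 + h_0·σ_1 = 6(Δ_0 - S'(2)) = -39 and h_2·σ_2 + 2h_2·σ_3 = 6(S'(8) - Δ_2) = 12.
Hence σ_0 = -467/30, σ_1 = 349/30, σ_2 = -172/15, σ_3 = 131/15.
On [4, 6], with S_1(t) = a_1 + b_1·(t - 4) + c_1·(t - 4)² + d_1·(t - 4)³: c_1 = σ_1/2 = 349/60, d_1 = (σ_2 - σ_1)/(6h_1) = -77/40, b_1 = Δ_1 - h_1(2σ_1 + σ_2)/6 = 1/15.

5.8167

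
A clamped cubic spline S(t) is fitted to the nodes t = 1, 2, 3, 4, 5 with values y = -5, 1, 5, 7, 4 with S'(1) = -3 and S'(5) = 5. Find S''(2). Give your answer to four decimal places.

-12.3571

Write M_i for S''(x_i). With h_i = 1, 1, 1, 1 and divided differences Δ_i = 6, 4, 2, -3, the continuity of S' gives the tridiagonal system
  1·M_0 + 4·M_1 + 1·M_2 = 6(Δ_1 - Δ_0) = -12
  1·M_1 + 4·M_2 + 1·M_3 = 6(Δ_2 - Δ_1) = -12
  1·M_2 + 4·M_3 + 1·M_4 = 6(Δ_3 - Δ_2) = -30
Clamped end conditions give two more equations: 2h_0·M_0 + h_0·M_1 = 6(Δ_0 - S'(1)) = 54 and h_3·M_3 + 2h_3·M_4 = 6(S'(5) - Δ_3) = 48.
Solving: M_0 = 929/28, M_1 = -173/14, M_2 = 17/4, M_3 = -233/14, M_4 = 905/28.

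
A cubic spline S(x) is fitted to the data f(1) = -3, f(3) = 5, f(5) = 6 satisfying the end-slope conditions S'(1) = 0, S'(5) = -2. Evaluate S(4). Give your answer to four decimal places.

6.9688

Put M_i = S'' at the i-th knot. Here h = (2, 2) and Δ = (4, 1/2), so the interior equations h_(i-1)·M_(i-1) + 2(h_(i-1)+h_i)·M_i + h_i·M_(i+1) = 6(Δ_i − Δ_(i-1)) read
  2·M_0 + 8·M_1 + 2·M_2 = 6(Δ_1 - Δ_0) = -21
Clamped end conditions give two more equations: 2h_0·M_0 + h_0·M_1 = 6(Δ_0 - S'(1)) = 24 and h_1·M_1 + 2h_1·M_2 = 6(S'(5) - Δ_1) = -15.
Hence M_0 = 65/8, M_1 = -17/4, M_2 = -13/8.
On [3, 5], S(x) = 5 + 31/8·(x - 3) - 17/8·(x - 3)² + 7/32·(x - 3)³.
With (x - 3) = 1: S(4) = 223/32.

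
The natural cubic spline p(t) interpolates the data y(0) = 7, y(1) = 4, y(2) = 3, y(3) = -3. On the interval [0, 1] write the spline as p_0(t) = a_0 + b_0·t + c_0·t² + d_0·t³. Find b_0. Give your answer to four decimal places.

-3.8667

Let σ_i = p''(x_i). Step sizes h_i = 1, 1, 1; slopes of the chords Δ_i = (y_(i+1) - y_i)/h_i = -3, -1, -6.
  1·σ_0 + 4·σ_1 + 1·σ_2 = 6(Δ_1 - Δ_0) = 12
  1·σ_1 + 4·σ_2 + 1·σ_3 = 6(Δ_2 - Δ_1) = -30
Natural end conditions: σ_0 = σ_3 = 0.
Solving the tridiagonal system: σ_0 = 0, σ_1 = 26/5, σ_2 = -44/5, σ_3 = 0.
On [0, 1], with p_0(t) = a_0 + b_0·t + c_0·t² + d_0·t³: c_0 = σ_0/2 = 0, d_0 = (σ_1 - σ_0)/(6h_0) = 13/15, b_0 = Δ_0 - h_0(2σ_0 + σ_1)/6 = -58/15.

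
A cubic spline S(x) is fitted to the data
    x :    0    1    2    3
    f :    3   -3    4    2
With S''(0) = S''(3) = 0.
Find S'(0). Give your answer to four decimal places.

Write σ_i for S''(x_i). With h_i = 1, 1, 1 and divided differences Δ_i = -6, 7, -2, the continuity of S' gives the tridiagonal system
  1·σ_0 + 4·σ_1 + 1·σ_2 = 6(Δ_1 - Δ_0) = 78
  1·σ_1 + 4·σ_2 + 1·σ_3 = 6(Δ_2 - Δ_1) = -54
Natural end conditions: σ_0 = σ_3 = 0.
Forward elimination and back-substitution give σ_0 = 0, σ_1 = 122/5, σ_2 = -98/5, σ_3 = 0.
On [0, 1], S'(x) = b_0 + 2c_0·x + 3d_0·x² with b_0 = Δ_0 - h_0(2σ_0 + σ_1)/6 = -151/15, c_0 = σ_0/2 = 0, d_0 = (σ_1 - σ_0)/(6h_0) = 61/15. So S'(0) = -151/15.

-10.0667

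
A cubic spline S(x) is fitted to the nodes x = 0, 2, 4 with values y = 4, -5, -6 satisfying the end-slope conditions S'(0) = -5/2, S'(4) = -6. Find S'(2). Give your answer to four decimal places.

-1.6250

Write m_i for S''(x_i). With h_i = 2, 2 and divided differences Δ_i = -9/2, -1/2, the continuity of S' gives the tridiagonal system
  2·m_0 + 8·m_1 + 2·m_2 = 6(Δ_1 - Δ_0) = 24
Clamped end conditions give two more equations: 2h_0·m_0 + h_0·m_1 = 6(Δ_0 - S'(0)) = -12 and h_1·m_1 + 2h_1·m_2 = 6(S'(4) - Δ_1) = -33.
Hence m_0 = -55/8, m_1 = 31/4, m_2 = -97/8.
On [2, 4], S'(x) = b_1 + 2c_1·(x - 2) + 3d_1·(x - 2)² with b_1 = Δ_1 - h_1(2m_1 + m_2)/6 = -13/8, c_1 = m_1/2 = 31/8, d_1 = (m_2 - m_1)/(6h_1) = -53/32. So S'(2) = -13/8.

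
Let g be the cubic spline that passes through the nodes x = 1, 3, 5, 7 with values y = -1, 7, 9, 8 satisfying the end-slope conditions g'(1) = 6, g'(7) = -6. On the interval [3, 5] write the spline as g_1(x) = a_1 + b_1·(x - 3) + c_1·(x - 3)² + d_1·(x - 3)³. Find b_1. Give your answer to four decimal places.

With M_i denoting the second derivative at x_i, h_i = 2, 2, 2, and Δ_i = (y_(i+1) − y_i)/h_i = 4, 1, -1/2:
  2·M_0 + 8·M_1 + 2·M_2 = 6(Δ_1 - Δ_0) = -18
  2·M_1 + 8·M_2 + 2·M_3 = 6(Δ_2 - Δ_1) = -9
Clamped end conditions give two more equations: 2h_0·M_0 + h_0·M_1 = 6(Δ_0 - g'(1)) = -12 and h_2·M_2 + 2h_2·M_3 = 6(g'(7) - Δ_2) = -33.
Hence M_0 = -19/10, M_1 = -11/5, M_2 = 17/10, M_3 = -91/10.
On [3, 5], with g_1(x) = a_1 + b_1·(x - 3) + c_1·(x - 3)² + d_1·(x - 3)³: c_1 = M_1/2 = -11/10, d_1 = (M_2 - M_1)/(6h_1) = 13/40, b_1 = Δ_1 - h_1(2M_1 + M_2)/6 = 19/10.

1.9000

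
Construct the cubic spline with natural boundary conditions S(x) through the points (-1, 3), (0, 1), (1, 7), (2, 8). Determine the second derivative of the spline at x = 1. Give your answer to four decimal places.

-11.2000

Put M_i = S'' at the i-th knot. Here h = (1, 1, 1) and Δ = (-2, 6, 1), so the interior equations h_(i-1)·M_(i-1) + 2(h_(i-1)+h_i)·M_i + h_i·M_(i+1) = 6(Δ_i − Δ_(i-1)) read
  1·M_0 + 4·M_1 + 1·M_2 = 6(Δ_1 - Δ_0) = 48
  1·M_1 + 4·M_2 + 1·M_3 = 6(Δ_2 - Δ_1) = -30
Natural end conditions: M_0 = M_3 = 0.
Forward elimination and back-substitution give M_0 = 0, M_1 = 74/5, M_2 = -56/5, M_3 = 0.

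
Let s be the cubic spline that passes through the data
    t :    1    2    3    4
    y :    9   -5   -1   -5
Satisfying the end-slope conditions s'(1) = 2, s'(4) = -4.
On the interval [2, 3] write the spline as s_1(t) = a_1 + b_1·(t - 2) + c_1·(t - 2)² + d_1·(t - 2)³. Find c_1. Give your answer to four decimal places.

26.4000

Write σ_i for s''(x_i). With h_i = 1, 1, 1 and divided differences Δ_i = -14, 4, -4, the continuity of s' gives the tridiagonal system
  1·σ_0 + 4·σ_1 + 1·σ_2 = 6(Δ_1 - Δ_0) = 108
  1·σ_1 + 4·σ_2 + 1·σ_3 = 6(Δ_2 - Δ_1) = -48
Clamped end conditions give two more equations: 2h_0·σ_0 + h_0·σ_1 = 6(Δ_0 - s'(1)) = -96 and h_2·σ_2 + 2h_2·σ_3 = 6(s'(4) - Δ_2) = 0.
Solving: σ_0 = -372/5, σ_1 = 264/5, σ_2 = -144/5, σ_3 = 72/5.
On [2, 3], with s_1(t) = a_1 + b_1·(t - 2) + c_1·(t - 2)² + d_1·(t - 2)³: c_1 = σ_1/2 = 132/5, d_1 = (σ_2 - σ_1)/(6h_1) = -68/5, b_1 = Δ_1 - h_1(2σ_1 + σ_2)/6 = -44/5.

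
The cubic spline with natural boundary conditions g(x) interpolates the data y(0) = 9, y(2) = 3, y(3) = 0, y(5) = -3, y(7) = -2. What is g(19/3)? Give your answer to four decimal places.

Put σ_i = g'' at the i-th knot. Here h = (2, 1, 2, 2) and Δ = (-3, -3, -3/2, 1/2), so the interior equations h_(i-1)·σ_(i-1) + 2(h_(i-1)+h_i)·σ_i + h_i·σ_(i+1) = 6(Δ_i − Δ_(i-1)) read
  2·σ_0 + 6·σ_1 + 1·σ_2 = 6(Δ_1 - Δ_0) = 0
  1·σ_1 + 6·σ_2 + 2·σ_3 = 6(Δ_2 - Δ_1) = 9
  2·σ_2 + 8·σ_3 + 2·σ_4 = 6(Δ_3 - Δ_2) = 12
Natural end conditions: σ_0 = σ_4 = 0.
Forward elimination and back-substitution give σ_0 = 0, σ_1 = -3/16, σ_2 = 9/8, σ_3 = 39/32, σ_4 = 0.
On [5, 7], g(x) = -3 - 5/16·(x - 5) + 39/64·(x - 5)² - 13/128·(x - 5)³.
With (x - 5) = 4/3: g(19/3) = -139/54.

-2.5741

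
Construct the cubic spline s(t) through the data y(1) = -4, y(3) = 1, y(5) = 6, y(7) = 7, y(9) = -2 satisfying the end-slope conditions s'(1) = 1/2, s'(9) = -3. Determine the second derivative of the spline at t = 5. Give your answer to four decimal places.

Put M_i = s'' at the i-th knot. Here h = (2, 2, 2, 2) and Δ = (5/2, 5/2, 1/2, -9/2), so the interior equations h_(i-1)·M_(i-1) + 2(h_(i-1)+h_i)·M_i + h_i·M_(i+1) = 6(Δ_i − Δ_(i-1)) read
  2·M_0 + 8·M_1 + 2·M_2 = 6(Δ_1 - Δ_0) = 0
  2·M_1 + 8·M_2 + 2·M_3 = 6(Δ_2 - Δ_1) = -12
  2·M_2 + 8·M_3 + 2·M_4 = 6(Δ_3 - Δ_2) = -30
Clamped end conditions give two more equations: 2h_0·M_0 + h_0·M_1 = 6(Δ_0 - s'(1)) = 12 and h_3·M_3 + 2h_3·M_4 = 6(s'(9) - Δ_3) = 9.
Solving: M_0 = 383/112, M_1 = -47/56, M_2 = -1/16, M_3 = -275/56, M_4 = 527/112.

-0.0625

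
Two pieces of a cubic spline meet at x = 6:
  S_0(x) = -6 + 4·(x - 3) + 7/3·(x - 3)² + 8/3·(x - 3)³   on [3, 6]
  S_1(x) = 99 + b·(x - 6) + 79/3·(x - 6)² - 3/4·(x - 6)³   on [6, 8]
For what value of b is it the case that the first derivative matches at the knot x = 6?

90

S_0'(x) = 4 + 14/3·(x - 3) + 8·(x - 3)², so S_0'(6) = 90. On the right, S_1'(6) = b, so b = 90.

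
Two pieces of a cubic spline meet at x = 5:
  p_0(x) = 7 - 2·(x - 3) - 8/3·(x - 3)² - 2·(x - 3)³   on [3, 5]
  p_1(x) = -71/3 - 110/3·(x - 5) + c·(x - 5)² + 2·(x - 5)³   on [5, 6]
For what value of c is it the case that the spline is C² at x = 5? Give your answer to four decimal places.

-14.6667

p_0''(x) = -16/3 - 12·(x - 3), so p_0''(5) = -88/3. On the right, p_1''(5) = 2c, so c = -44/3.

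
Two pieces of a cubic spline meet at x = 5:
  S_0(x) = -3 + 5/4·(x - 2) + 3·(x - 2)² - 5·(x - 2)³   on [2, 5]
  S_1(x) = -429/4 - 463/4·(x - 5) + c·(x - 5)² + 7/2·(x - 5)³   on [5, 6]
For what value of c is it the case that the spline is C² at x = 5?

-42

S_0''(x) = 6 - 30·(x - 2), so S_0''(5) = -84. On the right, S_1''(5) = 2c, so c = -42.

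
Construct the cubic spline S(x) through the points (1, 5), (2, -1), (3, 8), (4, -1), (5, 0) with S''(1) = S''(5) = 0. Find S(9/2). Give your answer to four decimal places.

Put M_i = S'' at the i-th knot. Here h = (1, 1, 1, 1) and Δ = (-6, 9, -9, 1), so the interior equations h_(i-1)·M_(i-1) + 2(h_(i-1)+h_i)·M_i + h_i·M_(i+1) = 6(Δ_i − Δ_(i-1)) read
  1·M_0 + 4·M_1 + 1·M_2 = 6(Δ_1 - Δ_0) = 90
  1·M_1 + 4·M_2 + 1·M_3 = 6(Δ_2 - Δ_1) = -108
  1·M_2 + 4·M_3 + 1·M_4 = 6(Δ_3 - Δ_2) = 60
Natural end conditions: M_0 = M_4 = 0.
Forward elimination and back-substitution give M_0 = 0, M_1 = 921/28, M_2 = -291/7, M_3 = 711/28, M_4 = 0.
On [4, 5], S(x) = -1 - 209/28·(x - 4) + 711/56·(x - 4)² - 237/56·(x - 4)³.
With (x - 4) = 1/2: S(9/2) = -935/448.

-2.0871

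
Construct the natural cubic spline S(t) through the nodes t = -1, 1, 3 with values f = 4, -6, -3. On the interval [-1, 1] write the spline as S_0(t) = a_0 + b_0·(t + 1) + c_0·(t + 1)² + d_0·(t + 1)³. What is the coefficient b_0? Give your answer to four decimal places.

Write M_i for S''(x_i). With h_i = 2, 2 and divided differences Δ_i = -5, 3/2, the continuity of S' gives the tridiagonal system
  2·M_0 + 8·M_1 + 2·M_2 = 6(Δ_1 - Δ_0) = 39
Natural end conditions: M_0 = M_2 = 0.
Solving: M_0 = 0, M_1 = 39/8, M_2 = 0.
On [-1, 1], with S_0(t) = a_0 + b_0·(t + 1) + c_0·(t + 1)² + d_0·(t + 1)³: c_0 = M_0/2 = 0, d_0 = (M_1 - M_0)/(6h_0) = 13/32, b_0 = Δ_0 - h_0(2M_0 + M_1)/6 = -53/8.

-6.6250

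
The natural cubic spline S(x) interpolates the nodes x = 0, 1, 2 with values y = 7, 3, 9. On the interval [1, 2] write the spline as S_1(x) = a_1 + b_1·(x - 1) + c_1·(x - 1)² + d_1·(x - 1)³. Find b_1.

Let m_i = S''(x_i). Step sizes h_i = 1, 1; slopes of the chords Δ_i = (y_(i+1) - y_i)/h_i = -4, 6.
  1·m_0 + 4·m_1 + 1·m_2 = 6(Δ_1 - Δ_0) = 60
Natural end conditions: m_0 = m_2 = 0.
Solving: m_0 = 0, m_1 = 15, m_2 = 0.
On [1, 2], with S_1(x) = a_1 + b_1·(x - 1) + c_1·(x - 1)² + d_1·(x - 1)³: c_1 = m_1/2 = 15/2, d_1 = (m_2 - m_1)/(6h_1) = -5/2, b_1 = Δ_1 - h_1(2m_1 + m_2)/6 = 1.

1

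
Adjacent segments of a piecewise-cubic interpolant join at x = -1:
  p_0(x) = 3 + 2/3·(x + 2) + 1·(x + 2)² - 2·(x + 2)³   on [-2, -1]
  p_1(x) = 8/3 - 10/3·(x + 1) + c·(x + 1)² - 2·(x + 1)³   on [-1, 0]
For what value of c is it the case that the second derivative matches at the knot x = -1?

p_0''(x) = 2 - 12·(x + 2), so p_0''(-1) = -10. On the right, p_1''(-1) = 2c, so c = -5.

-5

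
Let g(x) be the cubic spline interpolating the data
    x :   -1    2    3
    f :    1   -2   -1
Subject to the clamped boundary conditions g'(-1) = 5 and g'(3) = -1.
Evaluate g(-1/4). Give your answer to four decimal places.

2.5703

With M_i denoting the second derivative at x_i, h_i = 3, 1, and Δ_i = (y_(i+1) − y_i)/h_i = -1, 1:
  3·M_0 + 8·M_1 + 1·M_2 = 6(Δ_1 - Δ_0) = 12
Clamped end conditions give two more equations: 2h_0·M_0 + h_0·M_1 = 6(Δ_0 - g'(-1)) = -36 and h_1·M_1 + 2h_1·M_2 = 6(g'(3) - Δ_1) = -12.
Forward elimination and back-substitution give M_0 = -9, M_1 = 6, M_2 = -9.
On [-1, 2], g(x) = 1 + 5·(x + 1) - 9/2·(x + 1)² + 5/6·(x + 1)³.
With (x + 1) = 3/4: g(-1/4) = 329/128.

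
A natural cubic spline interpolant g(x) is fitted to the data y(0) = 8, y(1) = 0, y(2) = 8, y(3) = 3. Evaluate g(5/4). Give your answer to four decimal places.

1.3781

Put m_i = g'' at the i-th knot. Here h = (1, 1, 1) and Δ = (-8, 8, -5), so the interior equations h_(i-1)·m_(i-1) + 2(h_(i-1)+h_i)·m_i + h_i·m_(i+1) = 6(Δ_i − Δ_(i-1)) read
  1·m_0 + 4·m_1 + 1·m_2 = 6(Δ_1 - Δ_0) = 96
  1·m_1 + 4·m_2 + 1·m_3 = 6(Δ_2 - Δ_1) = -78
Natural end conditions: m_0 = m_3 = 0.
Forward elimination and back-substitution give m_0 = 0, m_1 = 154/5, m_2 = -136/5, m_3 = 0.
On [1, 2], g(x) = 0 + 34/15·(x - 1) + 77/5·(x - 1)² - 29/3·(x - 1)³.
With (x - 1) = 1/4: g(5/4) = 441/320.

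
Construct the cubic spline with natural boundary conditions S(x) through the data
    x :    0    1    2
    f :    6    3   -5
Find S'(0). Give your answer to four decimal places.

-1.7500

Let M_i = S''(x_i). Step sizes h_i = 1, 1; slopes of the chords Δ_i = (y_(i+1) - y_i)/h_i = -3, -8.
  1·M_0 + 4·M_1 + 1·M_2 = 6(Δ_1 - Δ_0) = -30
Natural end conditions: M_0 = M_2 = 0.
Forward elimination and back-substitution give M_0 = 0, M_1 = -15/2, M_2 = 0.
On [0, 1], S'(x) = b_0 + 2c_0·x + 3d_0·x² with b_0 = Δ_0 - h_0(2M_0 + M_1)/6 = -7/4, c_0 = M_0/2 = 0, d_0 = (M_1 - M_0)/(6h_0) = -5/4. So S'(0) = -7/4.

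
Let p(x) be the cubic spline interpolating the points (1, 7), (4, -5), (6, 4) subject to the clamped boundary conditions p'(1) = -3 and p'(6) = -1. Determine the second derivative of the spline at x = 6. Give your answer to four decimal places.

Let M_i = p''(x_i). Step sizes h_i = 3, 2; slopes of the chords Δ_i = (y_(i+1) - y_i)/h_i = -4, 9/2.
  3·M_0 + 10·M_1 + 2·M_2 = 6(Δ_1 - Δ_0) = 51
Clamped end conditions give two more equations: 2h_0·M_0 + h_0·M_1 = 6(Δ_0 - p'(1)) = -6 and h_1·M_1 + 2h_1·M_2 = 6(p'(6) - Δ_1) = -33.
Hence M_0 = -57/10, M_1 = 47/5, M_2 = -259/20.

-12.9500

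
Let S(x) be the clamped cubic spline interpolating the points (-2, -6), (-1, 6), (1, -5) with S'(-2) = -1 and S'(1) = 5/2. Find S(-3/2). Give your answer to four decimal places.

-1.2708

With σ_i denoting the second derivative at x_i, h_i = 1, 2, and Δ_i = (y_(i+1) − y_i)/h_i = 12, -11/2:
  1·σ_0 + 6·σ_1 + 2·σ_2 = 6(Δ_1 - Δ_0) = -105
Clamped end conditions give two more equations: 2h_0·σ_0 + h_0·σ_1 = 6(Δ_0 - S'(-2)) = 78 and h_1·σ_1 + 2h_1·σ_2 = 6(S'(1) - Δ_1) = 48.
Forward elimination and back-substitution give σ_0 = 173/3, σ_1 = -112/3, σ_2 = 92/3.
On [-2, -1], S(x) = -6 - 1·(x + 2) + 173/6·(x + 2)² - 95/6·(x + 2)³.
With (x + 2) = 1/2: S(-3/2) = -61/48.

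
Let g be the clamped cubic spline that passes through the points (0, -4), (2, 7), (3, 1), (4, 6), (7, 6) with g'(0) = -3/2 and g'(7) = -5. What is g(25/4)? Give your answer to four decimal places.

9.0884

Let σ_i = g''(x_i). Step sizes h_i = 2, 1, 1, 3; slopes of the chords Δ_i = (y_(i+1) - y_i)/h_i = 11/2, -6, 5, 0.
  2·σ_0 + 6·σ_1 + 1·σ_2 = 6(Δ_1 - Δ_0) = -69
  1·σ_1 + 4·σ_2 + 1·σ_3 = 6(Δ_2 - Δ_1) = 66
  1·σ_2 + 8·σ_3 + 3·σ_4 = 6(Δ_3 - Δ_2) = -30
Clamped end conditions give two more equations: 2h_0·σ_0 + h_0·σ_1 = 6(Δ_0 - g'(0)) = 42 and h_3·σ_3 + 2h_3·σ_4 = 6(g'(7) - Δ_3) = -30.
Forward elimination and back-substitution give σ_0 = 3455/158, σ_1 = -1796/79, σ_2 = 1870/79, σ_3 = -470/79, σ_4 = -160/79.
On [4, 7], g(x) = 6 + 550/79·(x - 4) - 235/79·(x - 4)² + 155/711·(x - 4)³.
With (x - 4) = 9/4: g(25/4) = 45951/5056.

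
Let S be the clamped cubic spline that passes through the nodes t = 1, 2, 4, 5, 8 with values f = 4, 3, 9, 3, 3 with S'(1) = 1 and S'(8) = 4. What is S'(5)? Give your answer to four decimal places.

Write m_i for S''(x_i). With h_i = 1, 2, 1, 3 and divided differences Δ_i = -1, 3, -6, 0, the continuity of S' gives the tridiagonal system
  1·m_0 + 6·m_1 + 2·m_2 = 6(Δ_1 - Δ_0) = 24
  2·m_1 + 6·m_2 + 1·m_3 = 6(Δ_2 - Δ_1) = -54
  1·m_2 + 8·m_3 + 3·m_4 = 6(Δ_3 - Δ_2) = 36
Clamped end conditions give two more equations: 2h_0·m_0 + h_0·m_1 = 6(Δ_0 - S'(1)) = -12 and h_3·m_3 + 2h_3·m_4 = 6(S'(8) - Δ_3) = 24.
Solving the tridiagonal system: m_0 = -681/61, m_1 = 630/61, m_2 = -1635/122, m_3 = 351/61, m_4 = 137/122.
On [5, 8], S'(t) = b_3 + 2c_3·(t - 5) + 3d_3·(t - 5)² with b_3 = Δ_3 - h_3(2m_3 + m_4)/6 = -1541/244, c_3 = m_3/2 = 351/122, d_3 = (m_4 - m_3)/(6h_3) = -565/2196. So S'(5) = -1541/244.

-6.3156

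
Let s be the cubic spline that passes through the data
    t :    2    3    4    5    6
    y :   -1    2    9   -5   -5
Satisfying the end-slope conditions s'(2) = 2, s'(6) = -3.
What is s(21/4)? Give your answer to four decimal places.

-6.0472

Let M_i = s''(x_i). Step sizes h_i = 1, 1, 1, 1; slopes of the chords Δ_i = (y_(i+1) - y_i)/h_i = 3, 7, -14, 0.
  1·M_0 + 4·M_1 + 1·M_2 = 6(Δ_1 - Δ_0) = 24
  1·M_1 + 4·M_2 + 1·M_3 = 6(Δ_2 - Δ_1) = -126
  1·M_2 + 4·M_3 + 1·M_4 = 6(Δ_3 - Δ_2) = 84
Clamped end conditions give two more equations: 2h_0·M_0 + h_0·M_1 = 6(Δ_0 - s'(2)) = 6 and h_3·M_3 + 2h_3·M_4 = 6(s'(6) - Δ_3) = -18.
Solving: M_0 = -185/28, M_1 = 269/14, M_2 = -185/4, M_3 = 557/14, M_4 = -809/28.
On [5, 6], s(t) = -5 - 473/56·(t - 5) + 557/28·(t - 5)² - 641/56·(t - 5)³.
With (t - 5) = 1/4: s(21/4) = -21673/3584.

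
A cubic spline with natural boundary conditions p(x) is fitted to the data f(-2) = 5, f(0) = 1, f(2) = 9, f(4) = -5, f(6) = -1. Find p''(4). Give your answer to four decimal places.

Put σ_i = p'' at the i-th knot. Here h = (2, 2, 2, 2) and Δ = (-2, 4, -7, 2), so the interior equations h_(i-1)·σ_(i-1) + 2(h_(i-1)+h_i)·σ_i + h_i·σ_(i+1) = 6(Δ_i − Δ_(i-1)) read
  2·σ_0 + 8·σ_1 + 2·σ_2 = 6(Δ_1 - Δ_0) = 36
  2·σ_1 + 8·σ_2 + 2·σ_3 = 6(Δ_2 - Δ_1) = -66
  2·σ_2 + 8·σ_3 + 2·σ_4 = 6(Δ_3 - Δ_2) = 54
Natural end conditions: σ_0 = σ_4 = 0.
Solving: σ_0 = 0, σ_1 = 429/56, σ_2 = -177/14, σ_3 = 555/56, σ_4 = 0.

9.9107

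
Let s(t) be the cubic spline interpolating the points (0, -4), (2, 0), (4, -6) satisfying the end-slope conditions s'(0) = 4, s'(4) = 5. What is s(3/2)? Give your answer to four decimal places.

Put σ_i = s'' at the i-th knot. Here h = (2, 2) and Δ = (2, -3), so the interior equations h_(i-1)·σ_(i-1) + 2(h_(i-1)+h_i)·σ_i + h_i·σ_(i+1) = 6(Δ_i − Δ_(i-1)) read
  2·σ_0 + 8·σ_1 + 2·σ_2 = 6(Δ_1 - Δ_0) = -30
Clamped end conditions give two more equations: 2h_0·σ_0 + h_0·σ_1 = 6(Δ_0 - s'(0)) = -12 and h_1·σ_1 + 2h_1·σ_2 = 6(s'(4) - Δ_1) = 48.
Forward elimination and back-substitution give σ_0 = 1, σ_1 = -8, σ_2 = 16.
On [0, 2], s(t) = -4 + 4·t + 1/2·t² - 3/4·t³.
With t = 3/2: s(3/2) = 19/32.

0.5938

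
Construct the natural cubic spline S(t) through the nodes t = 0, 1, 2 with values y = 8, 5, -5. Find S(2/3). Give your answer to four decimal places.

6.6481

Put M_i = S'' at the i-th knot. Here h = (1, 1) and Δ = (-3, -10), so the interior equations h_(i-1)·M_(i-1) + 2(h_(i-1)+h_i)·M_i + h_i·M_(i+1) = 6(Δ_i − Δ_(i-1)) read
  1·M_0 + 4·M_1 + 1·M_2 = 6(Δ_1 - Δ_0) = -42
Natural end conditions: M_0 = M_2 = 0.
Hence M_0 = 0, M_1 = -21/2, M_2 = 0.
On [0, 1], S(t) = 8 - 5/4·t + 0·t² - 7/4·t³.
With t = 2/3: S(2/3) = 359/54.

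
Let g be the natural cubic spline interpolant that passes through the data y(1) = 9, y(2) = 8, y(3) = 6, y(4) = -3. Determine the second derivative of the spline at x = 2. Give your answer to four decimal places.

1.2000

With m_i denoting the second derivative at x_i, h_i = 1, 1, 1, and Δ_i = (y_(i+1) − y_i)/h_i = -1, -2, -9:
  1·m_0 + 4·m_1 + 1·m_2 = 6(Δ_1 - Δ_0) = -6
  1·m_1 + 4·m_2 + 1·m_3 = 6(Δ_2 - Δ_1) = -42
Natural end conditions: m_0 = m_3 = 0.
Forward elimination and back-substitution give m_0 = 0, m_1 = 6/5, m_2 = -54/5, m_3 = 0.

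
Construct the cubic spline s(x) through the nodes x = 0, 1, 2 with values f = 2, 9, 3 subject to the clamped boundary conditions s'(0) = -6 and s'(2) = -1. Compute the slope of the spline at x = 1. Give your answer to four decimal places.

With σ_i denoting the second derivative at x_i, h_i = 1, 1, and Δ_i = (y_(i+1) − y_i)/h_i = 7, -6:
  1·σ_0 + 4·σ_1 + 1·σ_2 = 6(Δ_1 - Δ_0) = -78
Clamped end conditions give two more equations: 2h_0·σ_0 + h_0·σ_1 = 6(Δ_0 - s'(0)) = 78 and h_1·σ_1 + 2h_1·σ_2 = 6(s'(2) - Δ_1) = 30.
Solving: σ_0 = 61, σ_1 = -44, σ_2 = 37.
On [1, 2], s'(x) = b_1 + 2c_1·(x - 1) + 3d_1·(x - 1)² with b_1 = Δ_1 - h_1(2σ_1 + σ_2)/6 = 5/2, c_1 = σ_1/2 = -22, d_1 = (σ_2 - σ_1)/(6h_1) = 27/2. So s'(1) = 5/2.

2.5000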